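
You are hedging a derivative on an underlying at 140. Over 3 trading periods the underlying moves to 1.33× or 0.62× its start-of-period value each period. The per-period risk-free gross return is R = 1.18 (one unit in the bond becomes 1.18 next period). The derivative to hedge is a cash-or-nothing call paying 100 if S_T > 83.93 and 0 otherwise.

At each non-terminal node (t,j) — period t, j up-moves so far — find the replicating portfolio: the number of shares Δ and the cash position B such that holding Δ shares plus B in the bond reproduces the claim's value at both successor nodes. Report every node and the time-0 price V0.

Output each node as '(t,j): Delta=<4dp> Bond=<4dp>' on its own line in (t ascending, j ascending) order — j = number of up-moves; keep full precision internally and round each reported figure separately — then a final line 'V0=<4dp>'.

Since d<R<u, set p* = (R−d)/(u−d) = 0.7887; price each node as the discounted p*-expectation of its children.
Terminal payoffs: V(3,0)=0.0000, V(3,1)=0.0000, V(3,2)=100.0000, V(3,3)=100.0000
Node (2,0) S=53.8160: V=(p*·0.0000+(1−p*)·0.0000)/1.18=0.0000; Δ=(0.0000−0.0000)/(71.5753−33.3659)=0.0000; B=V−Δ·S=0.0000
Node (2,1) S=115.4440: V=(p*·100.0000+(1−p*)·0.0000)/1.18=66.8417; Δ=(100.0000−0.0000)/(153.5405−71.5753)=1.2200; B=V−Δ·S=-74.0033
Node (2,2) S=247.6460: V=(p*·100.0000+(1−p*)·100.0000)/1.18=84.7458; Δ=(100.0000−100.0000)/(329.3692−153.5405)=0.0000; B=V−Δ·S=84.7458
Node (1,0) S=86.8000: V=(p*·66.8417+(1−p*)·0.0000)/1.18=44.6782; Δ=(66.8417−0.0000)/(115.4440−53.8160)=1.0846; B=V−Δ·S=-49.4651
Node (1,1) S=186.2000: V=(p*·84.7458+(1−p*)·66.8417)/1.18=68.6129; Δ=(84.7458−66.8417)/(247.6460−115.4440)=0.1354; B=V−Δ·S=43.3959
Node (0,0) S=140.0000: V=(p*·68.6129+(1−p*)·44.6782)/1.18=53.8612; Δ=(68.6129−44.6782)/(186.2000−86.8000)=0.2408; B=V−Δ·S=20.1504
Each (Δ,B) replicates both successor values, so the strategy is self-financing and V0 is arbitrage-free.

(0,0): Delta=0.2408 Bond=20.1504
(1,0): Delta=1.0846 Bond=-49.4651
(1,1): Delta=0.1354 Bond=43.3959
(2,0): Delta=0.0000 Bond=0.0000
(2,1): Delta=1.2200 Bond=-74.0033
(2,2): Delta=0.0000 Bond=84.7458
V0=53.8612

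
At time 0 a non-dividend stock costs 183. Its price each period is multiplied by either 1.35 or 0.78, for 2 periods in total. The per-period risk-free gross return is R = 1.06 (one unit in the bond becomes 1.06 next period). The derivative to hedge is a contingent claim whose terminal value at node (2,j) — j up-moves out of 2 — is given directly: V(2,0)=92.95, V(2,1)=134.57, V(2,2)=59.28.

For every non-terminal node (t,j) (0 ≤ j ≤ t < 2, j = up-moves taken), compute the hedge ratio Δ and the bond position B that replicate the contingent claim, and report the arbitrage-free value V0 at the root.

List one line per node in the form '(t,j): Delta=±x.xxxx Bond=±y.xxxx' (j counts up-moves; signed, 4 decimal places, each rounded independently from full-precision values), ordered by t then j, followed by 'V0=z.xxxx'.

The replicating-portfolio and risk-neutral prices coincide; use p* = (1.06−0.78)/(1.35−0.78) = 0.4912 for the latter.
At expiry t=2: V(2,0)=92.9500, V(2,1)=134.5700, V(2,2)=59.2800
(1,0): S=142.7400. Δ = (V_up−V_dn)/(S_up−S_dn) = (134.5700−92.9500)/(192.6990−111.3372) = 0.5115. V = [p*·134.5700 + (1−p*)·92.9500]/1.06 = 106.9763. B = V − Δ·S = 33.9588.
(1,1): S=247.0500. Δ = (V_up−V_dn)/(S_up−S_dn) = (59.2800−134.5700)/(333.5175−192.6990) = -0.5347. V = [p*·59.2800 + (1−p*)·134.5700]/1.06 = 92.0617. B = V − Δ·S = 224.1495.
(0,0): S=183.0000. Δ = (V_up−V_dn)/(S_up−S_dn) = (92.0617−106.9763)/(247.0500−142.7400) = -0.1430. V = [p*·92.0617 + (1−p*)·106.9763]/1.06 = 94.0093. B = V − Δ·S = 120.1753.
The time-0 hedge costs 94.0093, which is the no-arbitrage price.

(0,0): Delta=-0.1430 Bond=120.1753
(1,0): Delta=0.5115 Bond=33.9588
(1,1): Delta=-0.5347 Bond=224.1495
V0=94.0093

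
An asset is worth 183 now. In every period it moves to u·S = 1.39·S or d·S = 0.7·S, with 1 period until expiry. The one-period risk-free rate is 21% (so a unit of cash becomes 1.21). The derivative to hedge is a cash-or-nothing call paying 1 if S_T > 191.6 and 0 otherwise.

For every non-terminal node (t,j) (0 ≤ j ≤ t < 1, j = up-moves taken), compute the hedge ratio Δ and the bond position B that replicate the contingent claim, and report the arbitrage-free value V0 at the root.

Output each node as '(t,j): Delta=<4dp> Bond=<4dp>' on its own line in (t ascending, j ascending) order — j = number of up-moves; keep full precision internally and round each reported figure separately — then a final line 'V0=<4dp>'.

(0,0): Delta=0.0079 Bond=-0.8384
V0=0.6109

No-arbitrage ⇒ martingale measure with p* = (R−d)/(u−d) = 0.7391.
At expiry t=1: V(1,0)=0.0000, V(1,1)=1.0000
  t=0,j=0: stock 183.0000 → up 254.3700 (V=1.0000), down 128.1000 (V=0.0000). Price 0.6109; hedge Δ=0.0079, bond B=-0.8384.
The time-0 hedge costs 0.6109, which is the no-arbitrage price.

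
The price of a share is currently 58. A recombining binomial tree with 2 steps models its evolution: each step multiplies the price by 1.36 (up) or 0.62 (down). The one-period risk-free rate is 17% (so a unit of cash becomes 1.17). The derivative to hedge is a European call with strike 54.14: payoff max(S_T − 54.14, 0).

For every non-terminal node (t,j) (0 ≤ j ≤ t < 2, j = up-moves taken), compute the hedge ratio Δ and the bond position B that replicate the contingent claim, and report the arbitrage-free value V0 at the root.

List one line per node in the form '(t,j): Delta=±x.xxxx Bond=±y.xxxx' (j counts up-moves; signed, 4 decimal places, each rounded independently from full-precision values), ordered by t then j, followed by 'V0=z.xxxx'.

Risk-neutral probability p* = (R−d)/(u−d) = (1.17−0.62)/(1.36−0.62) = 0.7432.
At expiry t=2: V(2,0)=0.0000, V(2,1)=0.0000, V(2,2)=53.1368
  t=1,j=0: stock 35.9600 → up 48.9056 (V=0.0000), down 22.2952 (V=0.0000). Price 0.0000; hedge Δ=0.0000, bond B=0.0000.
  t=1,j=1: stock 78.8800 → up 107.2768 (V=53.1368), down 48.9056 (V=0.0000). Price 33.7552; hedge Δ=0.9103, bond B=-38.0513.
  t=0,j=0: stock 58.0000 → up 78.8800 (V=33.7552), down 35.9600 (V=0.0000). Price 21.4430; hedge Δ=0.7865, bond B=-24.1721.
Self-financing check: at every node Δ·S+B equals the discounted successor values.

(0,0): Delta=0.7865 Bond=-24.1721
(1,0): Delta=0.0000 Bond=0.0000
(1,1): Delta=0.9103 Bond=-38.0513
V0=21.4430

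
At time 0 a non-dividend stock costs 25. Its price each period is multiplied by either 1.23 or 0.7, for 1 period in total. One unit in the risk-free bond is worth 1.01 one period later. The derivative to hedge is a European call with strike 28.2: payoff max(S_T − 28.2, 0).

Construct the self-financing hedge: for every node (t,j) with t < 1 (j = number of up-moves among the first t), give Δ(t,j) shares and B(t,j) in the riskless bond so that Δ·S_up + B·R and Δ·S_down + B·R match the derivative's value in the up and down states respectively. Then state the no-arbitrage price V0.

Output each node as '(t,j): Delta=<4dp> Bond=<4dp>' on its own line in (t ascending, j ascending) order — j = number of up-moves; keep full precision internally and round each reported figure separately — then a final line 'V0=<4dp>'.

No-arbitrage ⇒ martingale measure with p* = (R−d)/(u−d) = 0.5849.
Terminal payoffs: V(1,0)=0.0000, V(1,1)=2.5500
Node (0,0) S=25.0000: V=(p*·2.5500+(1−p*)·0.0000)/1.01=1.4767; Δ=(2.5500−0.0000)/(30.7500−17.5000)=0.1925; B=V−Δ·S=-3.3346
Self-financing check: at every node Δ·S+B equals the discounted successor values.

(0,0): Delta=0.1925 Bond=-3.3346
V0=1.4767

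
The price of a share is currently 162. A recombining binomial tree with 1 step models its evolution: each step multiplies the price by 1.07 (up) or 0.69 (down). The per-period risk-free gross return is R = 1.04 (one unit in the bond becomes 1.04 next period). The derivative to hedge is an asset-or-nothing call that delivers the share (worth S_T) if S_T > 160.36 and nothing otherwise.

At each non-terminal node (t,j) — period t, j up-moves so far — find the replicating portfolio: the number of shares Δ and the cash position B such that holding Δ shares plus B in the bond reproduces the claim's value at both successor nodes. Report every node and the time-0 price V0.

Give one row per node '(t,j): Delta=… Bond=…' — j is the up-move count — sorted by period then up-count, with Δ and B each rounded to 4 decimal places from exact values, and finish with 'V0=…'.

(0,0): Delta=2.8158 Bond=-302.6432
V0=153.5147

Since d<R<u, set p* = (R−d)/(u−d) = 0.9211; price each node as the discounted p*-expectation of its children.
Terminal payoffs: V(1,0)=0.0000, V(1,1)=173.3400
(0,0): S=162.0000. Δ = (V_up−V_dn)/(S_up−S_dn) = (173.3400−0.0000)/(173.3400−111.7800) = 2.8158. V = [p*·173.3400 + (1−p*)·0.0000]/1.04 = 153.5147. B = V − Δ·S = -302.6432.
Check: Δ(0,0)·S0 + B(0,0) = 153.5147 = V0.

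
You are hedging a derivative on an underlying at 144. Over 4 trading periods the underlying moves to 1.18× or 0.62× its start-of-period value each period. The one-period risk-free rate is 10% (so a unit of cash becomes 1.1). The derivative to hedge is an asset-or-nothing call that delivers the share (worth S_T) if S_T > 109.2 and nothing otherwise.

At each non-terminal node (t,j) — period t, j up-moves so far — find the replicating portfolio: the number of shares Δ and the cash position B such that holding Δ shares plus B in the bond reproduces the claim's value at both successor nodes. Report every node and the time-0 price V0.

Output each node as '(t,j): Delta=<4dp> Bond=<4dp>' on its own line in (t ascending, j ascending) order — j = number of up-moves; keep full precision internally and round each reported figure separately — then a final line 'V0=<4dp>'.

(0,0): Delta=1.2077 Bond=-34.9271
(1,0): Delta=1.7815 Bond=-89.6463
(1,1): Delta=1.1575 Bond=-29.8821
(2,0): Delta=0.0000 Bond=0.0000
(2,1): Delta=1.9375 Bond=-115.0460
(2,2): Delta=1.0891 Bond=-19.1743
(3,0): Delta=0.0000 Bond=0.0000
(3,1): Delta=0.0000 Bond=0.0000
(3,2): Delta=2.1071 Bond=-147.6424
(3,3): Delta=1.0000 Bond=0.0000
V0=138.9816

Since d<R<u, set p* = (R−d)/(u−d) = 0.8571; price each node as the discounted p*-expectation of its children.
At expiry t=4: V(4,0)=0.0000, V(4,1)=0.0000, V(4,2)=0.0000, V(4,3)=146.6899, V(4,4)=279.1840
Node (3,0) S=34.3192: V=(p*·0.0000+(1−p*)·0.0000)/1.1=0.0000; Δ=(0.0000−0.0000)/(40.4967−21.2779)=0.0000; B=V−Δ·S=0.0000
Node (3,1) S=65.3172: V=(p*·0.0000+(1−p*)·0.0000)/1.1=0.0000; Δ=(0.0000−0.0000)/(77.0744−40.4967)=0.0000; B=V−Δ·S=0.0000
Node (3,2) S=124.3135: V=(p*·146.6899+(1−p*)·0.0000)/1.1=114.3038; Δ=(146.6899−0.0000)/(146.6899−77.0744)=2.1071; B=V−Δ·S=-147.6424
Node (3,3) S=236.5966: V=(p*·279.1840+(1−p*)·146.6899)/1.1=236.5966; Δ=(279.1840−146.6899)/(279.1840−146.6899)=1.0000; B=V−Δ·S=0.0000
Node (2,0) S=55.3536: V=(p*·0.0000+(1−p*)·0.0000)/1.1=0.0000; Δ=(0.0000−0.0000)/(65.3172−34.3192)=0.0000; B=V−Δ·S=0.0000
Node (2,1) S=105.3504: V=(p*·114.3038+(1−p*)·0.0000)/1.1=89.0679; Δ=(114.3038−0.0000)/(124.3135−65.3172)=1.9375; B=V−Δ·S=-115.0460
Node (2,2) S=200.5056: V=(p*·236.5966+(1−p*)·114.3038)/1.1=199.2056; Δ=(236.5966−114.3038)/(236.5966−124.3135)=1.0891; B=V−Δ·S=-19.1743
Node (1,0) S=89.2800: V=(p*·89.0679+(1−p*)·0.0000)/1.1=69.4036; Δ=(89.0679−0.0000)/(105.3504−55.3536)=1.7815; B=V−Δ·S=-89.6463
Node (1,1) S=169.9200: V=(p*·199.2056+(1−p*)·89.0679)/1.1=166.7924; Δ=(199.2056−89.0679)/(200.5056−105.3504)=1.1575; B=V−Δ·S=-29.8821
Node (0,0) S=144.0000: V=(p*·166.7924+(1−p*)·69.4036)/1.1=138.9816; Δ=(166.7924−69.4036)/(169.9200−89.2800)=1.2077; B=V−Δ·S=-34.9271
Self-financing check: at every node Δ·S+B equals the discounted successor values.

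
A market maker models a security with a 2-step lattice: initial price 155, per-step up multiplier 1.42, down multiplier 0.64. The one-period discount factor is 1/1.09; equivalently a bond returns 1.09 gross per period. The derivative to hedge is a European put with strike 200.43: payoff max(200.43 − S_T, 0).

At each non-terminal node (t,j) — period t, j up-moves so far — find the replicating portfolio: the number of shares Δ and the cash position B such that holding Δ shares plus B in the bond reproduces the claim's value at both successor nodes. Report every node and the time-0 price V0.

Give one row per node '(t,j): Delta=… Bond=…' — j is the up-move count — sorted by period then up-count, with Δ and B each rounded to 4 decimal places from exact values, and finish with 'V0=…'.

(0,0): Delta=-0.5092 Bond=124.0293
(1,0): Delta=-1.0000 Bond=183.8807
(1,1): Delta=-0.3470 Bond=99.4869
V0=45.1055

Under the risk-neutral measure, an up-move has probability p* = (R−d)/(u−d) = 0.5769 and values discount at R = 1.09.
Terminal payoffs: V(2,0)=136.9420, V(2,1)=59.5660, V(2,2)=0.0000
Node (1,0) S=99.2000: V=(p*·59.5660+(1−p*)·136.9420)/1.09=84.6807; Δ=(59.5660−136.9420)/(140.8640−63.4880)=-1.0000; B=V−Δ·S=183.8807
Node (1,1) S=220.1000: V=(p*·0.0000+(1−p*)·59.5660)/1.09=23.1202; Δ=(0.0000−59.5660)/(312.5420−140.8640)=-0.3470; B=V−Δ·S=99.4869
Node (0,0) S=155.0000: V=(p*·23.1202+(1−p*)·84.6807)/1.09=45.1055; Δ=(23.1202−84.6807)/(220.1000−99.2000)=-0.5092; B=V−Δ·S=124.0293
Each (Δ,B) replicates both successor values, so the strategy is self-financing and V0 is arbitrage-free.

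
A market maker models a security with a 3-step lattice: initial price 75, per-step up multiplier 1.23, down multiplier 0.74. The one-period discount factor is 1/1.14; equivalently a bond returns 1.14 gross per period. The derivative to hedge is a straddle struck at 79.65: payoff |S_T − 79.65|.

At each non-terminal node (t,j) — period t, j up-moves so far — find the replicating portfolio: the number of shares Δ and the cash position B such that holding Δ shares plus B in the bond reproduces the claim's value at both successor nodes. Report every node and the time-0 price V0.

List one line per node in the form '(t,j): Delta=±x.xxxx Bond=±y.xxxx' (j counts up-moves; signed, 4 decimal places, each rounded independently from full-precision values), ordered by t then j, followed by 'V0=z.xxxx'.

(0,0): Delta=0.6057 Bond=-20.5292
(1,0): Delta=-0.7727 Bond=53.0997
(1,1): Delta=0.7923 Bond=-40.6165
(2,0): Delta=-1.0000 Bond=69.8684
(2,1): Delta=-0.7419 Bond=58.4334
(2,2): Delta=1.0000 Bond=-69.8684
V0=24.8999

Under the risk-neutral measure, an up-move has probability p* = (R−d)/(u−d) = 0.8163 and values discount at R = 1.14.
Terminal values V(3,·): V(3,0)=49.2582, V(3,1)=29.1339, V(3,2)=4.3159, V(3,3)=59.9150
Node (2,0) S=41.0700: V=(p*·29.1339+(1−p*)·49.2582)/1.14=28.7984; Δ=(29.1339−49.2582)/(50.5161−30.3918)=-1.0000; B=V−Δ·S=69.8684
Node (2,1) S=68.2650: V=(p*·4.3159+(1−p*)·29.1339)/1.14=7.7845; Δ=(4.3159−29.1339)/(83.9660−50.5161)=-0.7419; B=V−Δ·S=58.4334
Node (2,2) S=113.4675: V=(p*·59.9150+(1−p*)·4.3159)/1.14=43.5991; Δ=(59.9150−4.3159)/(139.5650−83.9659)=1.0000; B=V−Δ·S=-69.8684
Node (1,0) S=55.5000: V=(p*·7.7845+(1−p*)·28.7984)/1.14=10.2142; Δ=(7.7845−28.7984)/(68.2650−41.0700)=-0.7727; B=V−Δ·S=53.0997
Node (1,1) S=92.2500: V=(p*·43.5991+(1−p*)·7.7845)/1.14=32.4745; Δ=(43.5991−7.7845)/(113.4675−68.2650)=0.7923; B=V−Δ·S=-40.6165
Node (0,0) S=75.0000: V=(p*·32.4745+(1−p*)·10.2142)/1.14=24.8999; Δ=(32.4745−10.2142)/(92.2500−55.5000)=0.6057; B=V−Δ·S=-20.5292
Check: Δ(0,0)·S0 + B(0,0) = 24.8999 = V0.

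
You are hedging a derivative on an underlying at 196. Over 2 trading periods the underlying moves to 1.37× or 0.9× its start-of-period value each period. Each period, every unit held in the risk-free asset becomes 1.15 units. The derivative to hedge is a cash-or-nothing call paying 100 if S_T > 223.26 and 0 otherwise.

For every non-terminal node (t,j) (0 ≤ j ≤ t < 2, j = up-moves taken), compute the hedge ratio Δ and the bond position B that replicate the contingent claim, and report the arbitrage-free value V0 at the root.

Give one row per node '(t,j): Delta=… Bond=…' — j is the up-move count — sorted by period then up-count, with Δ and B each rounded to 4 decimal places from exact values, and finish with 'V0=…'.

The replicating-portfolio and risk-neutral prices coincide; use p* = (1.15−0.9)/(1.37−0.9) = 0.5319 for the latter.
At expiry t=2: V(2,0)=0.0000, V(2,1)=100.0000, V(2,2)=100.0000
Node (1,0) S=176.4000: V=(p*·100.0000+(1−p*)·0.0000)/1.15=46.2535; Δ=(100.0000−0.0000)/(241.6680−158.7600)=1.2062; B=V−Δ·S=-166.5125
Node (1,1) S=268.5200: V=(p*·100.0000+(1−p*)·100.0000)/1.15=86.9565; Δ=(100.0000−100.0000)/(367.8724−241.6680)=0.0000; B=V−Δ·S=86.9565
Node (0,0) S=196.0000: V=(p*·86.9565+(1−p*)·46.2535)/1.15=59.0470; Δ=(86.9565−46.2535)/(268.5200−176.4000)=0.4418; B=V−Δ·S=-27.5553
Each (Δ,B) replicates both successor values, so the strategy is self-financing and V0 is arbitrage-free.

(0,0): Delta=0.4418 Bond=-27.5553
(1,0): Delta=1.2062 Bond=-166.5125
(1,1): Delta=0.0000 Bond=86.9565
V0=59.0470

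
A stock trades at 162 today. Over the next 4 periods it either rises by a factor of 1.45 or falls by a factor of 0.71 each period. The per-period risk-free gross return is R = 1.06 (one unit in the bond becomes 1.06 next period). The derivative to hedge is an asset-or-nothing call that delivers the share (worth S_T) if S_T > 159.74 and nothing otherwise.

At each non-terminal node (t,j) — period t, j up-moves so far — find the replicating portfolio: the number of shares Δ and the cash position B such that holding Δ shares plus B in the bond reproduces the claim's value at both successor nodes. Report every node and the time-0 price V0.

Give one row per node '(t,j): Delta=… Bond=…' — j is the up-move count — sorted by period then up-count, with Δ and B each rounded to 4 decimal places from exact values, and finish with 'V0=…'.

Since d<R<u, set p* = (R−d)/(u−d) = 0.4730; price each node as the discounted p*-expectation of its children.
At expiry t=4: V(4,0)=0.0000, V(4,1)=0.0000, V(4,2)=171.6990, V(4,3)=350.6528, V(4,4)=716.1220
  t=3,j=0: stock 57.9816 → up 84.0733 (V=0.0000), down 41.1669 (V=0.0000). Price 0.0000; hedge Δ=0.0000, bond B=0.0000.
  t=3,j=1: stock 118.4131 → up 171.6990 (V=171.6990), down 84.0733 (V=0.0000). Price 76.6122; hedge Δ=1.9595, bond B=-155.4134.
  t=3,j=2: stock 241.8296 → up 350.6528 (V=350.6528), down 171.6990 (V=171.6990). Price 241.8296; hedge Δ=1.0000, bond B=0.0000.
  t=3,j=3: stock 493.8773 → up 716.1220 (V=716.1220), down 350.6528 (V=350.6528). Price 493.8773; hedge Δ=1.0000, bond B=0.0000.
  t=2,j=0: stock 81.6642 → up 118.4131 (V=76.6122), down 57.9816 (V=0.0000). Price 34.1845; hedge Δ=1.2678, bond B=-69.3456.
  t=2,j=1: stock 166.7790 → up 241.8295 (V=241.8296), down 118.4131 (V=76.6122). Price 145.9958; hedge Δ=1.3387, bond B=-77.2708.
  t=2,j=2: stock 340.6050 → up 493.8773 (V=493.8773), down 241.8296 (V=241.8296). Price 340.6050; hedge Δ=1.0000, bond B=0.0000.
  t=1,j=0: stock 115.0200 → up 166.7790 (V=145.9958), down 81.6642 (V=34.1845). Price 82.1398; hedge Δ=1.3137, bond B=-68.9566.
  t=1,j=1: stock 234.9000 → up 340.6050 (V=340.6050), down 166.7790 (V=145.9958). Price 224.5667; hedge Δ=1.1196, bond B=-38.4187.
  t=0,j=0: stock 162.0000 → up 234.9000 (V=224.5667), down 115.0200 (V=82.1398). Price 141.0414; hedge Δ=1.1881, bond B=-51.4274.
The time-0 hedge costs 141.0414, which is the no-arbitrage price.

(0,0): Delta=1.1881 Bond=-51.4274
(1,0): Delta=1.3137 Bond=-68.9566
(1,1): Delta=1.1196 Bond=-38.4187
(2,0): Delta=1.2678 Bond=-69.3456
(2,1): Delta=1.3387 Bond=-77.2708
(2,2): Delta=1.0000 Bond=0.0000
(3,0): Delta=0.0000 Bond=0.0000
(3,1): Delta=1.9595 Bond=-155.4134
(3,2): Delta=1.0000 Bond=0.0000
(3,3): Delta=1.0000 Bond=0.0000
V0=141.0414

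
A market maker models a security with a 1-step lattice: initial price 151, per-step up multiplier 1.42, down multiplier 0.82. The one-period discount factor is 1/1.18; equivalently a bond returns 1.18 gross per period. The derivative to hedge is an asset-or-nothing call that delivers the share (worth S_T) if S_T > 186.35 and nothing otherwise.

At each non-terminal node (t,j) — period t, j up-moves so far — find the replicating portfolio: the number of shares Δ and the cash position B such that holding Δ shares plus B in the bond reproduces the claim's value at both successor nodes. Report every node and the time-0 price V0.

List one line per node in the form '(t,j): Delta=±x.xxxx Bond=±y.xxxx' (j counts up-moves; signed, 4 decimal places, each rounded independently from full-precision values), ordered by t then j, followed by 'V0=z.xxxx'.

Under the risk-neutral measure, an up-move has probability p* = (R−d)/(u−d) = 0.6000 and values discount at R = 1.18.
Terminal values V(1,·): V(1,0)=0.0000, V(1,1)=214.4200
  t=0,j=0: stock 151.0000 → up 214.4200 (V=214.4200), down 123.8200 (V=0.0000). Price 109.0271; hedge Δ=2.3667, bond B=-248.3395.
The time-0 hedge costs 109.0271, which is the no-arbitrage price.

(0,0): Delta=2.3667 Bond=-248.3395
V0=109.0271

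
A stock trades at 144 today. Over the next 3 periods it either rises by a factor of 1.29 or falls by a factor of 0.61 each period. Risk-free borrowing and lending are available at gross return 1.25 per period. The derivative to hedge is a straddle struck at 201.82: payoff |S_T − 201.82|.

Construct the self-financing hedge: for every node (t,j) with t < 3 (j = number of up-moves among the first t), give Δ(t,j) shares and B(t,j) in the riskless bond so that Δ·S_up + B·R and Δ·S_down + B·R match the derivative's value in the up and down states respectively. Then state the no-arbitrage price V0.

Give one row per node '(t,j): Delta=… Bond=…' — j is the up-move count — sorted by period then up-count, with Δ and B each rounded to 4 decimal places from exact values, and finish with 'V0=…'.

(0,0): Delta=0.2425 Bond=16.0195
(1,0): Delta=-1.0000 Bond=129.1648
(1,1): Delta=0.2792 Bond=13.2031
(2,0): Delta=-1.0000 Bond=161.4560
(2,1): Delta=-1.0000 Bond=161.4560
(2,2): Delta=0.3170 Bond=7.4443
V0=50.9383

Risk-neutral probability p* = (R−d)/(u−d) = (1.25−0.61)/(1.29−0.61) = 0.9412.
Terminal payoffs: V(3,0)=169.1347, V(3,1)=132.6987, V(3,2)=55.6455, V(3,3)=107.3032
Node (2,0) S=53.5824: V=(p*·132.6987+(1−p*)·169.1347)/1.25=107.8736; Δ=(132.6987−169.1347)/(69.1213−32.6853)=-1.0000; B=V−Δ·S=161.4560
Node (2,1) S=113.3136: V=(p*·55.6455+(1−p*)·132.6987)/1.25=48.1424; Δ=(55.6455−132.6987)/(146.1745−69.1213)=-1.0000; B=V−Δ·S=161.4560
Node (2,2) S=239.6304: V=(p*·107.3032+(1−p*)·55.6455)/1.25=83.4116; Δ=(107.3032−55.6455)/(309.1232−146.1745)=0.3170; B=V−Δ·S=7.4443
Node (1,0) S=87.8400: V=(p*·48.1424+(1−p*)·107.8736)/1.25=41.3248; Δ=(48.1424−107.8736)/(113.3136−53.5824)=-1.0000; B=V−Δ·S=129.1648
Node (1,1) S=185.7600: V=(p*·83.4116+(1−p*)·48.1424)/1.25=65.0696; Δ=(83.4116−48.1424)/(239.6304−113.3136)=0.2792; B=V−Δ·S=13.2031
Node (0,0) S=144.0000: V=(p*·65.0696+(1−p*)·41.3248)/1.25=50.9383; Δ=(65.0696−41.3248)/(185.7600−87.8400)=0.2425; B=V−Δ·S=16.0195
Each (Δ,B) replicates both successor values, so the strategy is self-financing and V0 is arbitrage-free.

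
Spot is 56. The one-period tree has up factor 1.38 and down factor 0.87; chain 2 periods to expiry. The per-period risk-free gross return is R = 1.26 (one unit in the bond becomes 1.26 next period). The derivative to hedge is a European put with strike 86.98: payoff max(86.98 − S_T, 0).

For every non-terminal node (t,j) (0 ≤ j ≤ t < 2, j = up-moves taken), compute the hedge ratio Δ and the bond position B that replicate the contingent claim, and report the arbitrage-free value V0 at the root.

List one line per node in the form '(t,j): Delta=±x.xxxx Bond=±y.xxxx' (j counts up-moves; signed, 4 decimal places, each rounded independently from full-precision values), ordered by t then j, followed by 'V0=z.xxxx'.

No-arbitrage ⇒ martingale measure with p* = (R−d)/(u−d) = 0.7647.
Terminal values V(2,·): V(2,0)=44.5936, V(2,1)=19.7464, V(2,2)=0.0000
Node (1,0) S=48.7200: V=(p*·19.7464+(1−p*)·44.5936)/1.26=20.3117; Δ=(19.7464−44.5936)/(67.2336−42.3864)=-1.0000; B=V−Δ·S=69.0317
Node (1,1) S=77.2800: V=(p*·0.0000+(1−p*)·19.7464)/1.26=3.6875; Δ=(0.0000−19.7464)/(106.6464−67.2336)=-0.5010; B=V−Δ·S=42.4059
Node (0,0) S=56.0000: V=(p*·3.6875+(1−p*)·20.3117)/1.26=6.0310; Δ=(3.6875−20.3117)/(77.2800−48.7200)=-0.5821; B=V−Δ·S=38.6276
Check: Δ(0,0)·S0 + B(0,0) = 6.0310 = V0.

(0,0): Delta=-0.5821 Bond=38.6276
(1,0): Delta=-1.0000 Bond=69.0317
(1,1): Delta=-0.5010 Bond=42.4059
V0=6.0310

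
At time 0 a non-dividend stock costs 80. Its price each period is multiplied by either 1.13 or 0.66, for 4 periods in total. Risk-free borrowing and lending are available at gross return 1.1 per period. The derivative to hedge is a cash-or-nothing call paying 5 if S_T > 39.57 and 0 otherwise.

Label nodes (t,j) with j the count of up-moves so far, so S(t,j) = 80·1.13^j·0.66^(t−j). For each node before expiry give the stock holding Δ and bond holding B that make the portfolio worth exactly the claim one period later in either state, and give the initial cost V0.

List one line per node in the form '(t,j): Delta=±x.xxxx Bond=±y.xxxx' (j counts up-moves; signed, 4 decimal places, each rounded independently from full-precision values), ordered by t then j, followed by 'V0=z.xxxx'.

The replicating-portfolio and risk-neutral prices coincide; use p* = (1.1−0.66)/(1.13−0.66) = 0.9362 for the latter.
Payoff layer (t=4): V(4,0)=0.0000, V(4,1)=0.0000, V(4,2)=5.0000, V(4,3)=5.0000, V(4,4)=5.0000
(3,0): S=22.9997. Δ = (V_up−V_dn)/(S_up−S_dn) = (0.0000−0.0000)/(25.9896−15.1798) = 0.0000. V = [p*·0.0000 + (1−p*)·0.0000]/1.1 = 0.0000. B = V − Δ·S = 0.0000.
(3,1): S=39.3782. Δ = (V_up−V_dn)/(S_up−S_dn) = (5.0000−0.0000)/(44.4974−25.9896) = 0.2702. V = [p*·5.0000 + (1−p*)·0.0000]/1.1 = 4.2553. B = V − Δ·S = -6.3830.
(3,2): S=67.4203. Δ = (V_up−V_dn)/(S_up−S_dn) = (5.0000−5.0000)/(76.1850−44.4974) = 0.0000. V = [p*·5.0000 + (1−p*)·5.0000]/1.1 = 4.5455. B = V − Δ·S = 4.5455.
(3,3): S=115.4318. Δ = (V_up−V_dn)/(S_up−S_dn) = (5.0000−5.0000)/(130.4379−76.1850) = 0.0000. V = [p*·5.0000 + (1−p*)·5.0000]/1.1 = 4.5455. B = V − Δ·S = 4.5455.
(2,0): S=34.8480. Δ = (V_up−V_dn)/(S_up−S_dn) = (4.2553−0.0000)/(39.3782−22.9997) = 0.2598. V = [p*·4.2553 + (1−p*)·0.0000]/1.1 = 3.6215. B = V − Δ·S = -5.4323.
(2,1): S=59.6640. Δ = (V_up−V_dn)/(S_up−S_dn) = (4.5455−4.2553)/(67.4203−39.3782) = 0.0103. V = [p*·4.5455 + (1−p*)·4.2553]/1.1 = 4.1154. B = V − Δ·S = 3.4981.
(2,2): S=102.1520. Δ = (V_up−V_dn)/(S_up−S_dn) = (4.5455−4.5455)/(115.4318−67.4203) = 0.0000. V = [p*·4.5455 + (1−p*)·4.5455]/1.1 = 4.1322. B = V − Δ·S = 4.1322.
(1,0): S=52.8000. Δ = (V_up−V_dn)/(S_up−S_dn) = (4.1154−3.6215)/(59.6640−34.8480) = 0.0199. V = [p*·4.1154 + (1−p*)·3.6215]/1.1 = 3.7126. B = V − Δ·S = 2.6619.
(1,1): S=90.4000. Δ = (V_up−V_dn)/(S_up−S_dn) = (4.1322−4.1154)/(102.1520−59.6640) = 0.0004. V = [p*·4.1322 + (1−p*)·4.1154]/1.1 = 3.7556. B = V − Δ·S = 3.7198.
(0,0): S=80.0000. Δ = (V_up−V_dn)/(S_up−S_dn) = (3.7556−3.7126)/(90.4000−52.8000) = 0.0011. V = [p*·3.7556 + (1−p*)·3.7126]/1.1 = 3.4117. B = V − Δ·S = 3.3202.
Check: Δ(0,0)·S0 + B(0,0) = 3.4117 = V0.

(0,0): Delta=0.0011 Bond=3.3202
(1,0): Delta=0.0199 Bond=2.6619
(1,1): Delta=0.0004 Bond=3.7198
(2,0): Delta=0.2598 Bond=-5.4323
(2,1): Delta=0.0103 Bond=3.4981
(2,2): Delta=0.0000 Bond=4.1322
(3,0): Delta=0.0000 Bond=0.0000
(3,1): Delta=0.2702 Bond=-6.3830
(3,2): Delta=0.0000 Bond=4.5455
(3,3): Delta=0.0000 Bond=4.5455
V0=3.4117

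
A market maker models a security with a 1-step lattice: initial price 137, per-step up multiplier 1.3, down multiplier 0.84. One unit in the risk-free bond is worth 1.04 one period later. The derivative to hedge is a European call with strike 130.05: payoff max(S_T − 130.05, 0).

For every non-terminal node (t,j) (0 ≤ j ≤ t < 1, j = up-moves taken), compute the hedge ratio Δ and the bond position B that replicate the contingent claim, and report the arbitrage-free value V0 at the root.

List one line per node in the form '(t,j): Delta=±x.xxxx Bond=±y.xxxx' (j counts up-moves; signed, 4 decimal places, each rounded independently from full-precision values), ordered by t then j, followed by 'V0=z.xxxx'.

(0,0): Delta=0.7625 Bond=-84.3687
V0=20.0878

No-arbitrage ⇒ martingale measure with p* = (R−d)/(u−d) = 0.4348.
Terminal payoffs: V(1,0)=0.0000, V(1,1)=48.0500
(0,0): S=137.0000. Δ = (V_up−V_dn)/(S_up−S_dn) = (48.0500−0.0000)/(178.1000−115.0800) = 0.7625. V = [p*·48.0500 + (1−p*)·0.0000]/1.04 = 20.0878. B = V − Δ·S = -84.3687.
Self-financing check: at every node Δ·S+B equals the discounted successor values.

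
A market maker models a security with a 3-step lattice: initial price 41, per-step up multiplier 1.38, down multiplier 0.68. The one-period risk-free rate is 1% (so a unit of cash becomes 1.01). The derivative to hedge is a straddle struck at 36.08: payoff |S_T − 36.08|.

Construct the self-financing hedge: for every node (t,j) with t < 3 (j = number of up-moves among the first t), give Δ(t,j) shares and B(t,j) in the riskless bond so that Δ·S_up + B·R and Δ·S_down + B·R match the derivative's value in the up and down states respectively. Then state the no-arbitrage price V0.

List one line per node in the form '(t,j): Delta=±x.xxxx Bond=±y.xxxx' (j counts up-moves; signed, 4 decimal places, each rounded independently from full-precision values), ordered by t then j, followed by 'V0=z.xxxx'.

(0,0): Delta=0.4091 Bond=3.4633
(1,0): Delta=-0.1861 Bond=20.0921
(1,1): Delta=0.7379 Bond=-15.1076
(2,0): Delta=-1.0000 Bond=35.7228
(2,1): Delta=0.2635 Bond=2.9930
(2,2): Delta=1.0000 Bond=-35.7228
V0=20.2353

No-arbitrage ⇒ martingale measure with p* = (R−d)/(u−d) = 0.4714.
Payoff layer (t=3): V(3,0)=23.1883, V(3,1)=9.9174, V(3,2)=17.0147, V(3,3)=71.6710
  t=2,j=0: stock 18.9584 → up 26.1626 (V=9.9174), down 12.8917 (V=23.1883). Price 16.7644; hedge Δ=-1.0000, bond B=35.7228.
  t=2,j=1: stock 38.4744 → up 53.0947 (V=17.0147), down 26.1626 (V=9.9174). Price 13.1319; hedge Δ=0.2635, bond B=2.9930.
  t=2,j=2: stock 78.0804 → up 107.7510 (V=71.6710), down 53.0947 (V=17.0147). Price 42.3576; hedge Δ=1.0000, bond B=-35.7228.
  t=1,j=0: stock 27.8800 → up 38.4744 (V=13.1319), down 18.9584 (V=16.7644). Price 14.9029; hedge Δ=-0.1861, bond B=20.0921.
  t=1,j=1: stock 56.5800 → up 78.0804 (V=42.3576), down 38.4744 (V=13.1319). Price 26.6433; hedge Δ=0.7379, bond B=-15.1076.
  t=0,j=0: stock 41.0000 → up 56.5800 (V=26.6433), down 27.8800 (V=14.9029). Price 20.2353; hedge Δ=0.4091, bond B=3.4633.
Each (Δ,B) replicates both successor values, so the strategy is self-financing and V0 is arbitrage-free.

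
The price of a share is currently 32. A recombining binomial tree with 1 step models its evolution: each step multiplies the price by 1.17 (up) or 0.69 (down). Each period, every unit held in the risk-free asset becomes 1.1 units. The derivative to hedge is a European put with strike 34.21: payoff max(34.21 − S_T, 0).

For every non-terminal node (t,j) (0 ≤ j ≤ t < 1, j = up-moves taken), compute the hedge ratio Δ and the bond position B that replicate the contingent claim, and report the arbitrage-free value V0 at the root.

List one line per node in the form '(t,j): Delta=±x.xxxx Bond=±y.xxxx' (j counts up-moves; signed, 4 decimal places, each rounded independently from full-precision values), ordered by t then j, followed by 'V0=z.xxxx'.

(0,0): Delta=-0.7897 Bond=26.8790
V0=1.6081

No-arbitrage ⇒ martingale measure with p* = (R−d)/(u−d) = 0.8542.
At expiry t=1: V(1,0)=12.1300, V(1,1)=0.0000
(0,0): S=32.0000. Δ = (V_up−V_dn)/(S_up−S_dn) = (0.0000−12.1300)/(37.4400−22.0800) = -0.7897. V = [p*·0.0000 + (1−p*)·12.1300]/1.1 = 1.6081. B = V − Δ·S = 26.8790.
Root portfolio cost Δ·32+B reproduces V0=1.6081.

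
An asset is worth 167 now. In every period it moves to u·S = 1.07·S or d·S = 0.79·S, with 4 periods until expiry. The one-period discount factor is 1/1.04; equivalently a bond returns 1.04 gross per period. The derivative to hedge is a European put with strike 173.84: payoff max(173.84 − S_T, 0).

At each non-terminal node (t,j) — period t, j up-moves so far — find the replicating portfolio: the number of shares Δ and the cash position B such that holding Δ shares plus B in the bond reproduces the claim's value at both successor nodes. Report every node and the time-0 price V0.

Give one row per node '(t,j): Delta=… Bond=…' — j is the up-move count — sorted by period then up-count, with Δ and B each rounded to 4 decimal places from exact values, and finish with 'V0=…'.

Since d<R<u, set p* = (R−d)/(u−d) = 0.8929; price each node as the discounted p*-expectation of its children.
Payoff layer (t=4): V(4,0)=108.7934, V(4,1)=85.7389, V(4,2)=54.5131, V(4,3)=12.2201, V(4,4)=0.0000
Node (3,0) S=82.3375: V=(p*·85.7389+(1−p*)·108.7934)/1.04=84.8163; Δ=(85.7389−108.7934)/(88.1011−65.0466)=-1.0000; B=V−Δ·S=167.1538
Node (3,1) S=111.5204: V=(p*·54.5131+(1−p*)·85.7389)/1.04=55.6334; Δ=(54.5131−85.7389)/(119.3269−88.1011)=-1.0000; B=V−Δ·S=167.1538
Node (3,2) S=151.0467: V=(p*·12.2201+(1−p*)·54.5131)/1.04=16.1072; Δ=(12.2201−54.5131)/(161.6199−119.3269)=-1.0000; B=V−Δ·S=167.1538
Node (3,3) S=204.5822: V=(p*·0.0000+(1−p*)·12.2201)/1.04=1.2589; Δ=(0.0000−12.2201)/(218.9029−161.6199)=-0.2133; B=V−Δ·S=44.9021
Node (2,0) S=104.2247: V=(p*·55.6334+(1−p*)·84.8163)/1.04=56.5002; Δ=(55.6334−84.8163)/(111.5204−82.3375)=-1.0000; B=V−Δ·S=160.7249
Node (2,1) S=141.1651: V=(p*·16.1072+(1−p*)·55.6334)/1.04=19.5598; Δ=(16.1072−55.6334)/(151.0467−111.5204)=-1.0000; B=V−Δ·S=160.7249
Node (2,2) S=191.1983: V=(p*·1.2589+(1−p*)·16.1072)/1.04=2.7402; Δ=(1.2589−16.1072)/(204.5822−151.0467)=-0.2774; B=V−Δ·S=55.7697
Node (1,0) S=131.9300: V=(p*·19.5598+(1−p*)·56.5002)/1.04=22.6131; Δ=(19.5598−56.5002)/(141.1651−104.2247)=-1.0000; B=V−Δ·S=154.5431
Node (1,1) S=178.6900: V=(p*·2.7402+(1−p*)·19.5598)/1.04=4.3676; Δ=(2.7402−19.5598)/(191.1983−141.1651)=-0.3362; B=V−Δ·S=64.4374
Node (0,0) S=167.0000: V=(p*·4.3676+(1−p*)·22.6131)/1.04=6.0793; Δ=(4.3676−22.6131)/(178.6900−131.9300)=-0.3902; B=V−Δ·S=71.2419
The time-0 hedge costs 6.0793, which is the no-arbitrage price.

(0,0): Delta=-0.3902 Bond=71.2419
(1,0): Delta=-1.0000 Bond=154.5431
(1,1): Delta=-0.3362 Bond=64.4374
(2,0): Delta=-1.0000 Bond=160.7249
(2,1): Delta=-1.0000 Bond=160.7249
(2,2): Delta=-0.2774 Bond=55.7697
(3,0): Delta=-1.0000 Bond=167.1538
(3,1): Delta=-1.0000 Bond=167.1538
(3,2): Delta=-1.0000 Bond=167.1538
(3,3): Delta=-0.2133 Bond=44.9021
V0=6.0793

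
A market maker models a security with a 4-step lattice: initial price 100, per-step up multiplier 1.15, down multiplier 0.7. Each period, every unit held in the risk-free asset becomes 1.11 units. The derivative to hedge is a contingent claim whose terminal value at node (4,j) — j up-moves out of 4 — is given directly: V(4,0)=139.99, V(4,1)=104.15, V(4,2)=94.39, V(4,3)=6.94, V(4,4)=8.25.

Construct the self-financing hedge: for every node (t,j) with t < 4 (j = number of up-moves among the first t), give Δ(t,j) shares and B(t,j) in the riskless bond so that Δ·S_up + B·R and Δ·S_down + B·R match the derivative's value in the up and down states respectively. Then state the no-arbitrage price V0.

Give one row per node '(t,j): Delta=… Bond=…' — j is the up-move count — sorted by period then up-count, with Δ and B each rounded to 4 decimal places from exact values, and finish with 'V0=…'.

(0,0): Delta=-0.3023 Bond=37.8311
(1,0): Delta=-1.9185 Bond=155.1261
(1,1): Delta=-0.2063 Bond=30.9551
(2,0): Delta=-0.4935 Bond=102.3652
(2,1): Delta=-2.0031 Bond=179.0022
(2,2): Delta=-0.0996 Bond=20.2488
(3,0): Delta=-2.3220 Bond=176.3433
(3,1): Delta=-0.3849 Bond=107.5065
(3,2): Delta=-2.0992 Bond=207.5886
(3,3): Delta=0.0191 Bond=4.4164
V0=7.6027

No-arbitrage ⇒ martingale measure with p* = (R−d)/(u−d) = 0.9111.
Payoff layer (t=4): V(4,0)=139.9900, V(4,1)=104.1500, V(4,2)=94.3900, V(4,3)=6.9400, V(4,4)=8.2500
(3,0): S=34.3000. Δ = (V_up−V_dn)/(S_up−S_dn) = (104.1500−139.9900)/(39.4450−24.0100) = -2.3220. V = [p*·104.1500 + (1−p*)·139.9900]/1.11 = 96.6989. B = V − Δ·S = 176.3433.
(3,1): S=56.3500. Δ = (V_up−V_dn)/(S_up−S_dn) = (94.3900−104.1500)/(64.8025−39.4450) = -0.3849. V = [p*·94.3900 + (1−p*)·104.1500]/1.11 = 85.8176. B = V − Δ·S = 107.5065.
(3,2): S=92.5750. Δ = (V_up−V_dn)/(S_up−S_dn) = (6.9400−94.3900)/(106.4612−64.8025) = -2.0992. V = [p*·6.9400 + (1−p*)·94.3900]/1.11 = 13.2553. B = V − Δ·S = 207.5886.
(3,3): S=152.0875. Δ = (V_up−V_dn)/(S_up−S_dn) = (8.2500−6.9400)/(174.9006−106.4612) = 0.0191. V = [p*·8.2500 + (1−p*)·6.9400]/1.11 = 7.3275. B = V − Δ·S = 4.4164.
(2,0): S=49.0000. Δ = (V_up−V_dn)/(S_up−S_dn) = (85.8176−96.6989)/(56.3500−34.3000) = -0.4935. V = [p*·85.8176 + (1−p*)·96.6989]/1.11 = 78.1845. B = V − Δ·S = 102.3652.
(2,1): S=80.5000. Δ = (V_up−V_dn)/(S_up−S_dn) = (13.2553−85.8176)/(92.5750−56.3500) = -2.0031. V = [p*·13.2553 + (1−p*)·85.8176]/1.11 = 17.7525. B = V − Δ·S = 179.0022.
(2,2): S=132.2500. Δ = (V_up−V_dn)/(S_up−S_dn) = (7.3275−13.2553)/(152.0875−92.5750) = -0.0996. V = [p*·7.3275 + (1−p*)·13.2553]/1.11 = 7.0761. B = V − Δ·S = 20.2488.
(1,0): S=70.0000. Δ = (V_up−V_dn)/(S_up−S_dn) = (17.7525−78.1845)/(80.5000−49.0000) = -1.9185. V = [p*·17.7525 + (1−p*)·78.1845]/1.11 = 20.8326. B = V − Δ·S = 155.1261.
(1,1): S=115.0000. Δ = (V_up−V_dn)/(S_up−S_dn) = (7.0761−17.7525)/(132.2500−80.5000) = -0.2063. V = [p*·7.0761 + (1−p*)·17.7525]/1.11 = 7.2298. B = V − Δ·S = 30.9551.
(0,0): S=100.0000. Δ = (V_up−V_dn)/(S_up−S_dn) = (7.2298−20.8326)/(115.0000−70.0000) = -0.3023. V = [p*·7.2298 + (1−p*)·20.8326]/1.11 = 7.6027. B = V − Δ·S = 37.8311.
Each (Δ,B) replicates both successor values, so the strategy is self-financing and V0 is arbitrage-free.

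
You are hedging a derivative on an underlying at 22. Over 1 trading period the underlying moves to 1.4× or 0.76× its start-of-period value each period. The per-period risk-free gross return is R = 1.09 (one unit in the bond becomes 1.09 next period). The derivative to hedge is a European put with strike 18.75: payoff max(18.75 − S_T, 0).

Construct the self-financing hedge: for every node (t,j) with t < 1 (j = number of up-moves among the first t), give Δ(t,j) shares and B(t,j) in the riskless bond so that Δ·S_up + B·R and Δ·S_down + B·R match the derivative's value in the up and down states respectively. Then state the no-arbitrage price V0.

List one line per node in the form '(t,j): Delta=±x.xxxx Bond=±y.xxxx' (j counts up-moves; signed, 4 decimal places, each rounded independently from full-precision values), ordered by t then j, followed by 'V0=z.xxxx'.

Risk-neutral probability p* = (R−d)/(u−d) = (1.09−0.76)/(1.4−0.76) = 0.5156.
Terminal payoffs: V(1,0)=2.0300, V(1,1)=0.0000
Node (0,0) S=22.0000: V=(p*·0.0000+(1−p*)·2.0300)/1.09=0.9021; Δ=(0.0000−2.0300)/(30.8000−16.7200)=-0.1442; B=V−Δ·S=4.0740
Each (Δ,B) replicates both successor values, so the strategy is self-financing and V0 is arbitrage-free.

(0,0): Delta=-0.1442 Bond=4.0740
V0=0.9021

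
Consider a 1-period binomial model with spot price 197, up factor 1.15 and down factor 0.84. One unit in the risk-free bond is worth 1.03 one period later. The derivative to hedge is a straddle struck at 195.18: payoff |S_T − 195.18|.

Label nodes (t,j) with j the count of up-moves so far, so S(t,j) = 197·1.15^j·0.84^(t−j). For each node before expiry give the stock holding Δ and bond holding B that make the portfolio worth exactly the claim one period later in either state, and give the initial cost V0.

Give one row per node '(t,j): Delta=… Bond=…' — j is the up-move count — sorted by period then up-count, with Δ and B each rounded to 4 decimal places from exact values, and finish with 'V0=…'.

The replicating-portfolio and risk-neutral prices coincide; use p* = (1.03−0.84)/(1.15−0.84) = 0.6129 for the latter.
At expiry t=1: V(1,0)=29.7000, V(1,1)=31.3700
Node (0,0) S=197.0000: V=(p*·31.3700+(1−p*)·29.7000)/1.03=29.8287; Δ=(31.3700−29.7000)/(226.5500−165.4800)=0.0273; B=V−Δ·S=24.4416
The time-0 hedge costs 29.8287, which is the no-arbitrage price.

(0,0): Delta=0.0273 Bond=24.4416
V0=29.8287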